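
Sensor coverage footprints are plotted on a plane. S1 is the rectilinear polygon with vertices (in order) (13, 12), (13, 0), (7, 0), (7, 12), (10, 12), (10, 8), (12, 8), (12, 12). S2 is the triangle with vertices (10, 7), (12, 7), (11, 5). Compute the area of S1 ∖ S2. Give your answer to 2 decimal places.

62.00

|S1| = 64, |S1∩S2| = 2.
|S1 ∖ S2| = |S1| − |S1∩S2| = 64 − 2 = 62.00.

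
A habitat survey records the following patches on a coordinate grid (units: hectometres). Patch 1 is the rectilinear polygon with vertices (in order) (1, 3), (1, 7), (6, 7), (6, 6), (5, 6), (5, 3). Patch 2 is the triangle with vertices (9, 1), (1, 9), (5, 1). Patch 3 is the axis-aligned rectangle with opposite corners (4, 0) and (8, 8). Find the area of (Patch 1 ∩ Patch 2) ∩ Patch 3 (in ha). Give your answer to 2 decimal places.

The region (Patch 1 ∩ Patch 2) ∩ Patch 3 is the polygon with vertices (5,5), (5,3), (4,3), (4,6).
By the shoelace formula its area is 2.50.

2.50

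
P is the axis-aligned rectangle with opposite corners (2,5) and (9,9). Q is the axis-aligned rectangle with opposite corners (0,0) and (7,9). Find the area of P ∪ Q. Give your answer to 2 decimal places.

By inclusion–exclusion:
Individual areas: |P| = 28, |Q| = 63.
|P∩Q|: x∈[2,7], y∈[5,9] → 5·4 = 20.
|P ∪ Q| = 91 − 20 = 71.00.

71.00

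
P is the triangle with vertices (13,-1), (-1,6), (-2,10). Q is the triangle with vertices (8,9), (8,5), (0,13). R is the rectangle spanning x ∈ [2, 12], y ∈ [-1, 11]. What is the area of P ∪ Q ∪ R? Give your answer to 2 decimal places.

132.50

By inclusion–exclusion:
Individual areas: |P| = 24.5, |Q| = 16, |R| = 120.
|P∩Q| = 0.
|P∩R| = 14.
|Q∩R| = 14.
|P∩Q∩R| = 0.
|P ∪ Q ∪ R| = 160.5 − 28 + 0 = 132.50.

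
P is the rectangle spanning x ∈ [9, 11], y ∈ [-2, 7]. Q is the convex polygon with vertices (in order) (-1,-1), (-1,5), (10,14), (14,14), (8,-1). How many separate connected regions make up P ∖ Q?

1

P ∖ Q is a single connected region.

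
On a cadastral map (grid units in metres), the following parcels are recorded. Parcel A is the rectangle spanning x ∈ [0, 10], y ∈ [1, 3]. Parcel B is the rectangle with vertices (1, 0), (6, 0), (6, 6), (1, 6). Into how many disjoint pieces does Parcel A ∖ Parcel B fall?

2

Parcel A ∖ Parcel B splits into 2 disjoint pieces (area 8, area 2).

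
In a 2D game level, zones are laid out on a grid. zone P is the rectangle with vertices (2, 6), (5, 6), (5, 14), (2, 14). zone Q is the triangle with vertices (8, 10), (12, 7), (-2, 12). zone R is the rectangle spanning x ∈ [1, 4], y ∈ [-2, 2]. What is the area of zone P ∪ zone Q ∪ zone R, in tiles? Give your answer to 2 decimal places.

44.41

By inclusion–exclusion:
Individual areas: |zone P| = 24, |zone Q| = 11, |zone R| = 12.
|zone P∩zone Q| = 2.5929.
|zone P∩zone R| = 0 (no overlap).
|zone Q∩zone R| = 0.
|zone P∩zone Q∩zone R| = 0.
|zone P ∪ zone Q ∪ zone R| = 47 − 2.5929 + 0 = 44.41.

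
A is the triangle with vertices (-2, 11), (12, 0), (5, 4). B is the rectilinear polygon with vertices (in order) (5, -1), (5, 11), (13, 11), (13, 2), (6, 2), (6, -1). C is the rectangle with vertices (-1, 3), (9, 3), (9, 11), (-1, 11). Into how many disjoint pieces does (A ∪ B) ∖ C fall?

(A ∪ B) ∖ C splits into 2 disjoint pieces (area 43.9545, area 0.1071).

2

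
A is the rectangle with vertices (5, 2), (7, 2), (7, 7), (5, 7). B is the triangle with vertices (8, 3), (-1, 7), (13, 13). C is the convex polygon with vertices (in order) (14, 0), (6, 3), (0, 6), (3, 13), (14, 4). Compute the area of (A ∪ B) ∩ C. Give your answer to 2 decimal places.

|A ∪ B| = 58.7778.
|(A ∪ B) ∩ C| = 40.83.

40.83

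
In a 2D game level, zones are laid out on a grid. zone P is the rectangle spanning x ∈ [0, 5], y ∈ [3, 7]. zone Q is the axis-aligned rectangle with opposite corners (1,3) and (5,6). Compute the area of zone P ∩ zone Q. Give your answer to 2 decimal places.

12.00

|zone P∩zone Q|: x∈[1,5], y∈[3,6] → 4·3 = 12.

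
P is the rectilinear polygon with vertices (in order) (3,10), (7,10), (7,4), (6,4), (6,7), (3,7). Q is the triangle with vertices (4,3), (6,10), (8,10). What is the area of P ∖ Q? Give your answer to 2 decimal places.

11.09

|P| = 15, |P∩Q| = 3.9107.
|P ∖ Q| = |P| − |P∩Q| = 15 − 3.9107 = 11.09.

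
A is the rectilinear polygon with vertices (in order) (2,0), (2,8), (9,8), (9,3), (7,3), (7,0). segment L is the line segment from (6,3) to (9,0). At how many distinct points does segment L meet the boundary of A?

1

The segment meets the boundary at (7,2).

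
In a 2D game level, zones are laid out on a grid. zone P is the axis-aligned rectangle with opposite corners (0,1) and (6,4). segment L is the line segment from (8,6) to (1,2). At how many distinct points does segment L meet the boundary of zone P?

The segment meets the boundary at (4.5,4).

1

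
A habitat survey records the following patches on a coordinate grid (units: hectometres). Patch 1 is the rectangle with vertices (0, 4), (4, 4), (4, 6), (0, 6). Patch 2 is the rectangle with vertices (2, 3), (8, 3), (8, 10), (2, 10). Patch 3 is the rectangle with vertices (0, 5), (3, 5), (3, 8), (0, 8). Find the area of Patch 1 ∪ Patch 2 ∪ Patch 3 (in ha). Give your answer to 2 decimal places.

50.00

By inclusion–exclusion:
Individual areas: |Patch 1| = 8, |Patch 2| = 42, |Patch 3| = 9.
|Patch 1∩Patch 2|: x∈[2,4], y∈[4,6] → 2·2 = 4.
|Patch 1∩Patch 3|: x∈[0,3], y∈[5,6] → 3·1 = 3.
|Patch 2∩Patch 3|: x∈[2,3], y∈[5,8] → 1·3 = 3.
|Patch 1∩Patch 2∩Patch 3| = 1.
|Patch 1 ∪ Patch 2 ∪ Patch 3| = 59 − 10 + 1 = 50.00.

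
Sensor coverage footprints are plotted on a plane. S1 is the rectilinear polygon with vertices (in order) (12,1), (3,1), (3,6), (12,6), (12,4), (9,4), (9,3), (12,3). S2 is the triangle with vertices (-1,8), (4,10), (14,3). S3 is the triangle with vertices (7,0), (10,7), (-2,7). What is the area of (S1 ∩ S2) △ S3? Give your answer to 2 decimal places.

|S1 ∩ S2| = 6.1714.
|(S1 ∩ S2) ∩ S3| = 3.0476.
|(S1 ∩ S2) △ S3| = 6.1714 + 42 − 6.0952 = 42.08.

42.08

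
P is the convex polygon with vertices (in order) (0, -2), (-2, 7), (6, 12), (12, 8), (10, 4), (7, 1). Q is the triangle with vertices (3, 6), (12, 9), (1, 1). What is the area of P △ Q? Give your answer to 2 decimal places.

95.78

|P| = 115, |Q| = 19.5, |P∩Q| = 19.3587.
|P △ Q| = |P| + |Q| − 2·|P∩Q| = 115 + 19.5 − 38.7174 = 95.78.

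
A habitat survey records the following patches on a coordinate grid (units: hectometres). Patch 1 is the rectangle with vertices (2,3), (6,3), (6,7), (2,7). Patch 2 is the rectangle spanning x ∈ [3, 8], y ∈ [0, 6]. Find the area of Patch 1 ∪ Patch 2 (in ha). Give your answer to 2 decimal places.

By inclusion–exclusion:
Individual areas: |Patch 1| = 16, |Patch 2| = 30.
|Patch 1∩Patch 2|: x∈[3,6], y∈[3,6] → 3·3 = 9.
|Patch 1 ∪ Patch 2| = 46 − 9 = 37.00.

37.00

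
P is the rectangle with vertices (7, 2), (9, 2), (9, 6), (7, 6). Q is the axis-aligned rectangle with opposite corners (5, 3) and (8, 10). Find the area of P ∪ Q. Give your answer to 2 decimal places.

26.00

By inclusion–exclusion:
Individual areas: |P| = 8, |Q| = 21.
|P∩Q|: x∈[7,8], y∈[3,6] → 1·3 = 3.
|P ∪ Q| = 29 − 3 = 26.00.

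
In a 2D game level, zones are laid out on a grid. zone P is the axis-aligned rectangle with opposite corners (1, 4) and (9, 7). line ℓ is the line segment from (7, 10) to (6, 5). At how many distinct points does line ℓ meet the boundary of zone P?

The segment meets the boundary at (6.4,7).

1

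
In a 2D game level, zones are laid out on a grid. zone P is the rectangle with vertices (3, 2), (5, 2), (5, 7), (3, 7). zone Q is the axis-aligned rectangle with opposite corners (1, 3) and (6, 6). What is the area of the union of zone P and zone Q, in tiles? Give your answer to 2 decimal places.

19.00

By inclusion–exclusion:
Individual areas: |zone P| = 10, |zone Q| = 15.
|zone P∩zone Q|: x∈[3,5], y∈[3,6] → 2·3 = 6.
|zone P ∪ zone Q| = 25 − 6 = 19.00.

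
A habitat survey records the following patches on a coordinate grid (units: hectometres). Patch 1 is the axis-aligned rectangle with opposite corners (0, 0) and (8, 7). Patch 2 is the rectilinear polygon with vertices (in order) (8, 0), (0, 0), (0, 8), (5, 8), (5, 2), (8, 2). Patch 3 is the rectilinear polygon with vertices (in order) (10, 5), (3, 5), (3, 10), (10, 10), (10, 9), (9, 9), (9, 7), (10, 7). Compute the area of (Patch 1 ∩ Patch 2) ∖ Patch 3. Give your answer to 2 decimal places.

37.00

|Patch 1 ∩ Patch 2| = 41.
|(Patch 1 ∩ Patch 2) ∩ Patch 3| = 4.
|(Patch 1 ∩ Patch 2) ∖ Patch 3| = 41 − 4 = 37.00.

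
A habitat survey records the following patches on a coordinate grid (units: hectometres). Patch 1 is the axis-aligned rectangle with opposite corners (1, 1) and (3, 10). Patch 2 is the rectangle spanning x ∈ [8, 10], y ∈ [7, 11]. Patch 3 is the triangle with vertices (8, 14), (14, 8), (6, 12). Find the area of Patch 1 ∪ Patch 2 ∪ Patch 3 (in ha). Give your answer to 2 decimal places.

By inclusion–exclusion:
Individual areas: |Patch 1| = 18, |Patch 2| = 8, |Patch 3| = 12.
|Patch 1∩Patch 2| = 0 (no overlap).
|Patch 1∩Patch 3| = 0.
|Patch 2∩Patch 3| = 1.
|Patch 1∩Patch 2∩Patch 3| = 0.
|Patch 1 ∪ Patch 2 ∪ Patch 3| = 38 − 1 + 0 = 37.00.

37.00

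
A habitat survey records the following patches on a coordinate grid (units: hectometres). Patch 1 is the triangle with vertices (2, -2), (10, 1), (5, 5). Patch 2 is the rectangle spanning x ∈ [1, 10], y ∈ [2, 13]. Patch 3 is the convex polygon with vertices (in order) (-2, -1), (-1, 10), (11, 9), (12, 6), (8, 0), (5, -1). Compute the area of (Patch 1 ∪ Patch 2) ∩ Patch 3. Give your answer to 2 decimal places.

|Patch 1 ∪ Patch 2| = 114.9464.
|(Patch 1 ∪ Patch 2) ∩ Patch 3| = 80.71.

80.71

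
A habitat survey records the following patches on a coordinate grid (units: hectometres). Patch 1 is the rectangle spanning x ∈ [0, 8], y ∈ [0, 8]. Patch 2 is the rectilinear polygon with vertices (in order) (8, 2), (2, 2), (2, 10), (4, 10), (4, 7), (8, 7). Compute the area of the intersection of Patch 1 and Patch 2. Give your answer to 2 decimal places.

The intersection is the polygon with vertices (8,2), (2,2), (2,8), (4,8), (4,7), (8,7).
By the shoelace formula its area is 32.00.

32.00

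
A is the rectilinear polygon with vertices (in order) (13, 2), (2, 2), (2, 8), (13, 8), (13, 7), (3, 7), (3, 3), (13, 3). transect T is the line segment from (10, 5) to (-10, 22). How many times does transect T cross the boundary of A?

2

The segment meets the boundary at (6.471,8), (7.647,7).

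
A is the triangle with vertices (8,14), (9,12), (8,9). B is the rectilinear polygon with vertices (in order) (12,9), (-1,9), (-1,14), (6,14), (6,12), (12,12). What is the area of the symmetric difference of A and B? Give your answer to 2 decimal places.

|A| = 2.5, |B| = 53, |A∩B| = 1.5.
|A △ B| = |A| + |B| − 2·|A∩B| = 2.5 + 53 − 3 = 52.50.

52.50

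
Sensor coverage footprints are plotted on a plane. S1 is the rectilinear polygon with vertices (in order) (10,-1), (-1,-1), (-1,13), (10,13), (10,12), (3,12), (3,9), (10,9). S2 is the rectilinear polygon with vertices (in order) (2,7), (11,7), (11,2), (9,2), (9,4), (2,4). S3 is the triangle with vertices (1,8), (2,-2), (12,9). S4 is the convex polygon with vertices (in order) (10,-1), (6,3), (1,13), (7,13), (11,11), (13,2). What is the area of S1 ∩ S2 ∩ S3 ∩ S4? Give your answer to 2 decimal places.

The intersection is the polygon with vertices (10,7), (10,6.8), (7.455,4), (5.5,4), (4,7).
By the shoelace formula its area is 12.19.

12.19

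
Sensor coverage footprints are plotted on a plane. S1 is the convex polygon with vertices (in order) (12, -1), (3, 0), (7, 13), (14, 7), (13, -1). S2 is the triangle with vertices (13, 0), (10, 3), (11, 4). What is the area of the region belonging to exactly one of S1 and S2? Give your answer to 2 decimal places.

|S1| = 98.5, |S2| = 3, |S1∩S2| = 3.
|S1 △ S2| = |S1| + |S2| − 2·|S1∩S2| = 98.5 + 3 − 6 = 95.50.

95.50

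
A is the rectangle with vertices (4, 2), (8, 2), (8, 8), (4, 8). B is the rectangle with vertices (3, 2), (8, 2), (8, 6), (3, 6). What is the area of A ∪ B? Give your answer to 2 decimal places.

By inclusion–exclusion:
Individual areas: |A| = 24, |B| = 20.
|A∩B|: x∈[4,8], y∈[2,6] → 4·4 = 16.
|A ∪ B| = 44 − 16 = 28.00.

28.00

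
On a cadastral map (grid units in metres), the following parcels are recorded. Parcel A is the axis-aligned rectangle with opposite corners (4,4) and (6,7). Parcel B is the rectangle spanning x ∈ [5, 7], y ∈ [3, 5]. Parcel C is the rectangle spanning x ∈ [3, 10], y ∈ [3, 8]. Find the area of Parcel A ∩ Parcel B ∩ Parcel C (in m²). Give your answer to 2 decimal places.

The intersection is the polygon with vertices (5,4), (5,5), (6,5), (6,4).
By the shoelace formula its area is 1.00.

1.00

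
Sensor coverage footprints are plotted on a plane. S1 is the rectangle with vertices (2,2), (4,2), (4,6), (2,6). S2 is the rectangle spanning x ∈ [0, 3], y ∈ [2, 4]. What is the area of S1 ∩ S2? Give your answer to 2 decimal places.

2.00

|S1∩S2|: x∈[2,3], y∈[2,4] → 1·2 = 2.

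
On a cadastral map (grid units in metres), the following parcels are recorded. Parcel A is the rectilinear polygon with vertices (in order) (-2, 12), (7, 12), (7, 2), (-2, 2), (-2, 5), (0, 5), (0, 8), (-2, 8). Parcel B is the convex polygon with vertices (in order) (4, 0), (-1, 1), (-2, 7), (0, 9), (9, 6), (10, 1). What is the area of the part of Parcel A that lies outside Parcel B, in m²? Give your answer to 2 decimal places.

38.42

|Parcel A| = 84, |Parcel A∩Parcel B| = 45.5833.
|Parcel A ∖ Parcel B| = |Parcel A| − |Parcel A∩Parcel B| = 84 − 45.5833 = 38.42.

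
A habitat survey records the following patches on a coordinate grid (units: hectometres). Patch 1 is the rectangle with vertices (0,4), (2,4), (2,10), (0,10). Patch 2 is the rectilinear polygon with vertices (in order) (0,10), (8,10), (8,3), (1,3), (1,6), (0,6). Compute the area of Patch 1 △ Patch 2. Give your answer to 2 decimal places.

45.00

|Patch 1| = 12, |Patch 2| = 53, |Patch 1∩Patch 2| = 10.
|Patch 1 △ Patch 2| = |Patch 1| + |Patch 2| − 2·|Patch 1∩Patch 2| = 12 + 53 − 20 = 45.00.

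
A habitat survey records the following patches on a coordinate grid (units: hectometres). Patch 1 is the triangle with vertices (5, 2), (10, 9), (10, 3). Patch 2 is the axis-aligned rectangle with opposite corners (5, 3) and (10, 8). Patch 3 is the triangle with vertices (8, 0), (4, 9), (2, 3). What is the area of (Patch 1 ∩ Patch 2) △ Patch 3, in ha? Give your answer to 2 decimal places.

32.72

|Patch 1 ∩ Patch 2| = 12.5.
|(Patch 1 ∩ Patch 2) ∩ Patch 3| = 0.3914.
|(Patch 1 ∩ Patch 2) △ Patch 3| = 12.5 + 21 − 0.7828 = 32.72.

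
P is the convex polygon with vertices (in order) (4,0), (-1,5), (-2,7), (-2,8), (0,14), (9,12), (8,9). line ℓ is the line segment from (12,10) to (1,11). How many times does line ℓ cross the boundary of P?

The segment meets the boundary at (8.441,10.324).

1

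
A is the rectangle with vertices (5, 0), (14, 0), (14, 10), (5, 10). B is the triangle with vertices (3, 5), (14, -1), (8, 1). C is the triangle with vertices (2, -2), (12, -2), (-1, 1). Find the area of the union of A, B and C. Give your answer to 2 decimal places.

By inclusion–exclusion:
Individual areas: |A| = 90, |B| = 7, |C| = 15.
|A∩B| = 5.9076.
|A∩C| = 0.
|B∩C| = 0.
|A∩B∩C| = 0.
|A ∪ B ∪ C| = 112 − 5.9076 + 0 = 106.09.

106.09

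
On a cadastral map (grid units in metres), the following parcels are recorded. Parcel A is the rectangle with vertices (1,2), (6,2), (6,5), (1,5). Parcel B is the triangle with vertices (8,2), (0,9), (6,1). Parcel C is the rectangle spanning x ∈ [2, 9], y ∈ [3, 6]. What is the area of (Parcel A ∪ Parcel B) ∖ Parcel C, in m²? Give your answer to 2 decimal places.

|Parcel A ∪ Parcel B| = 21.2679.
|(Parcel A ∪ Parcel B) ∩ Parcel C| = 9.6964.
|(Parcel A ∪ Parcel B) ∖ Parcel C| = 21.2679 − 9.6964 = 11.57.

11.57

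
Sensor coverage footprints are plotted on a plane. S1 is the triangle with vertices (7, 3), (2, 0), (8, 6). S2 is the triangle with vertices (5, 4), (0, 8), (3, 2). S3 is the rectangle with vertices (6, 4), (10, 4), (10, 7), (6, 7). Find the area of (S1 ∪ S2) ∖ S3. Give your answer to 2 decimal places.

13.67

|S1 ∪ S2| = 15.
|(S1 ∪ S2) ∩ S3| = 1.3333.
|(S1 ∪ S2) ∖ S3| = 15 − 1.3333 = 13.67.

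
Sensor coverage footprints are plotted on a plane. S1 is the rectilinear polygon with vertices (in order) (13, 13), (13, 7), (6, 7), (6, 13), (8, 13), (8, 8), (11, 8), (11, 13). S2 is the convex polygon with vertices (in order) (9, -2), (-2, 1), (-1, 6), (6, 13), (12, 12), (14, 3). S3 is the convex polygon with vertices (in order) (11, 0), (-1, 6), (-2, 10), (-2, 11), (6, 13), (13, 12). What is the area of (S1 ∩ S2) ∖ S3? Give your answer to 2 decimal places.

1.12

|S1 ∩ S2| = 22.5.
|(S1 ∩ S2) ∩ S3| = 21.381.
|(S1 ∩ S2) ∖ S3| = 22.5 − 21.381 = 1.12.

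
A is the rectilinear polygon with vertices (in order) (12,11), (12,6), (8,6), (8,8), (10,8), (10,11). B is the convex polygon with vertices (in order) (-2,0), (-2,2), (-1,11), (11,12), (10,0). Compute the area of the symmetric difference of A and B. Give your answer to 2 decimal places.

|A| = 14, |B| = 138.5, |A∩B| = 7.5417.
|A △ B| = |A| + |B| − 2·|A∩B| = 14 + 138.5 − 15.0833 = 137.42.

137.42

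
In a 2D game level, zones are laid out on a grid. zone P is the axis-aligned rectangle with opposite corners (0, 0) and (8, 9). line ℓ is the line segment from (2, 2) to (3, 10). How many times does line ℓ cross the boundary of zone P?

The segment meets the boundary at (2.875,9).

1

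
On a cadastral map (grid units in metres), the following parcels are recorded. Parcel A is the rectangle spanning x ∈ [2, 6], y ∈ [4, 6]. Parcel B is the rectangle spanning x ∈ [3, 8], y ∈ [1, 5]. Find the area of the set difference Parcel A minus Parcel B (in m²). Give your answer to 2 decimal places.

|Parcel A∩Parcel B|: x∈[3,6], y∈[4,5] → 3·1 = 3.
|Parcel A| = 8.
|Parcel A ∖ Parcel B| = |Parcel A| − |Parcel A∩Parcel B| = 8 − 3 = 5.00.

5.00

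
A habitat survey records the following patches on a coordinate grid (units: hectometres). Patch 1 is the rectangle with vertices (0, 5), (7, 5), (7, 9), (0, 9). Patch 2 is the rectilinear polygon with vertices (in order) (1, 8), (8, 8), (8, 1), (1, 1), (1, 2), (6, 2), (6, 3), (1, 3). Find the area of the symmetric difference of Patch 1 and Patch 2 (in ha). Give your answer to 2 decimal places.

|Patch 1| = 28, |Patch 2| = 44, |Patch 1∩Patch 2| = 18.
|Patch 1 △ Patch 2| = |Patch 1| + |Patch 2| − 2·|Patch 1∩Patch 2| = 28 + 44 − 36 = 36.00.

36.00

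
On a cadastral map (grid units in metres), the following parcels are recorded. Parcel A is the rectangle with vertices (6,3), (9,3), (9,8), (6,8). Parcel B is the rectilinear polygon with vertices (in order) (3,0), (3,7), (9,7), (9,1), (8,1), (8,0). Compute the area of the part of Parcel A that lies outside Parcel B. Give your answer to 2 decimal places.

|Parcel A| = 15, |Parcel A∩Parcel B| = 12.
|Parcel A ∖ Parcel B| = |Parcel A| − |Parcel A∩Parcel B| = 15 − 12 = 3.00.

3.00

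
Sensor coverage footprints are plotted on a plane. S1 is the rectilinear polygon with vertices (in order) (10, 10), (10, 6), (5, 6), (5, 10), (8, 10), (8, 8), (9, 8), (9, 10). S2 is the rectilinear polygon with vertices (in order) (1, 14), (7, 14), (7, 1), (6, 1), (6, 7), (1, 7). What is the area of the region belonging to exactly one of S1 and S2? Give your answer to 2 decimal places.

|S1| = 18, |S2| = 48, |S1∩S2| = 7.
|S1 △ S2| = |S1| + |S2| − 2·|S1∩S2| = 18 + 48 − 14 = 52.00.

52.00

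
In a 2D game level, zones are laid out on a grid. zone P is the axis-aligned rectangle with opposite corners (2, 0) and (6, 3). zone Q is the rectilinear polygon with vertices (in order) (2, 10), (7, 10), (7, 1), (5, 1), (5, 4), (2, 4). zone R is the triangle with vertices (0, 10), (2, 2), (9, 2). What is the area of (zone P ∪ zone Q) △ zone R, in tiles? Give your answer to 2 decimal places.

40.00

|zone P ∪ zone Q| = 46.
|(zone P ∪ zone Q) ∩ zone R| = 17.
|(zone P ∪ zone Q) △ zone R| = 46 + 28 − 34 = 40.00.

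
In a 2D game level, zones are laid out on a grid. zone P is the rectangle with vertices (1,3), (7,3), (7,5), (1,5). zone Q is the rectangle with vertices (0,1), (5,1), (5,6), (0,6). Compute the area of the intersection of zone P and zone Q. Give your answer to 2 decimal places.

8.00

|zone P∩zone Q|: x∈[1,5], y∈[3,5] → 4·2 = 8.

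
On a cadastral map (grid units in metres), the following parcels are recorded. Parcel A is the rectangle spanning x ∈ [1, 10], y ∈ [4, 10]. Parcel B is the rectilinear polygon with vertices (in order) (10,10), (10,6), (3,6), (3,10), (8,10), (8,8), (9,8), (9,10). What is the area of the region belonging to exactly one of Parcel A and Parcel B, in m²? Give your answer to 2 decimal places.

|Parcel A| = 54, |Parcel B| = 26, |Parcel A∩Parcel B| = 26.
|Parcel A △ Parcel B| = |Parcel A| + |Parcel B| − 2·|Parcel A∩Parcel B| = 54 + 26 − 52 = 28.00.

28.00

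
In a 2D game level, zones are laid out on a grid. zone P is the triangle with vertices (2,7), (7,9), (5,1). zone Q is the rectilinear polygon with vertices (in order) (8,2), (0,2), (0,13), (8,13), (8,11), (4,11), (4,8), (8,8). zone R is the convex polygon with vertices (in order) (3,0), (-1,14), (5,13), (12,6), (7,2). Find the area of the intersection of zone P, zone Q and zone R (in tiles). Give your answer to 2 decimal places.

16.50

The intersection is the polygon with vertices (6.75,8), (5.25,2), (4.5,2), (2,7), (4.5,8).
By the shoelace formula its area is 16.50.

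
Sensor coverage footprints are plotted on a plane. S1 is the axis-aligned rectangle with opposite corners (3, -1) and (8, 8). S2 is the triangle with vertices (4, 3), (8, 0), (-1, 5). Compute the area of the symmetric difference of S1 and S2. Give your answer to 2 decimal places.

43.99

|S1| = 45, |S2| = 3.5, |S1∩S2| = 2.2556.
|S1 △ S2| = |S1| + |S2| − 2·|S1∩S2| = 45 + 3.5 − 4.5111 = 43.99.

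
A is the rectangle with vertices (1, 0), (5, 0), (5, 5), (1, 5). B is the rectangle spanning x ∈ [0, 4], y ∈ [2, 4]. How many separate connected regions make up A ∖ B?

1

A ∖ B is a single connected region.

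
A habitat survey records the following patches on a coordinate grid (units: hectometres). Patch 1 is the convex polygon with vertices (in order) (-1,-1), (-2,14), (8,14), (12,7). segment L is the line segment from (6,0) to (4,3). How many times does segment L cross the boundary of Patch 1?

The segment meets the boundary at (4.436,2.345).

1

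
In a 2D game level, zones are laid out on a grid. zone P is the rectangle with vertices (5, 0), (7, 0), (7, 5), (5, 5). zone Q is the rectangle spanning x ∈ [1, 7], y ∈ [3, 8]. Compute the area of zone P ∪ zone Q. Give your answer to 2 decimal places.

By inclusion–exclusion:
Individual areas: |zone P| = 10, |zone Q| = 30.
|zone P∩zone Q|: x∈[5,7], y∈[3,5] → 2·2 = 4.
|zone P ∪ zone Q| = 40 − 4 = 36.00.

36.00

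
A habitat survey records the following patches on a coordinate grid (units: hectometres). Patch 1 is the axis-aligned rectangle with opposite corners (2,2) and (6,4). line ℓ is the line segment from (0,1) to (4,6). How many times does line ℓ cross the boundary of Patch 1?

The segment meets the boundary at (2.4,4), (2,3.5).

2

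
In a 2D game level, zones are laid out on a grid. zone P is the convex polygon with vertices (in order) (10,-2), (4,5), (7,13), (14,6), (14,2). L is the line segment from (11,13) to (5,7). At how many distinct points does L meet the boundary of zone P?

1

The segment meets the boundary at (9,11).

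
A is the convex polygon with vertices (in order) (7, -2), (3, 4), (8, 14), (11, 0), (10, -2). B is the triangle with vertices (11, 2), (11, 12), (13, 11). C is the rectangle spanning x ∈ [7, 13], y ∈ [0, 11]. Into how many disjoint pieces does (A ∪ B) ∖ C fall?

2

(A ∪ B) ∖ C splits into 2 disjoint pieces (area 37.9643, area 1).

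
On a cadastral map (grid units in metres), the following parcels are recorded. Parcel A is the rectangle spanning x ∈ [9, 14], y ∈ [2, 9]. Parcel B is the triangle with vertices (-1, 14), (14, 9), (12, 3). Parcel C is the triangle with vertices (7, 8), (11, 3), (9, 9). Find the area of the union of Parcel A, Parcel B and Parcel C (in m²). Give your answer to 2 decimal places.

By inclusion–exclusion:
Individual areas: |Parcel A| = 35, |Parcel B| = 50, |Parcel C| = 7.
|Parcel A∩Parcel B| = 20.1923.
|Parcel A∩Parcel C| = 3.5.
|Parcel B∩Parcel C| = 6.2798.
|Parcel A∩Parcel B∩Parcel C| = 2.7816.
|Parcel A ∪ Parcel B ∪ Parcel C| = 92 − 29.9721 + 2.7816 = 64.81.

64.81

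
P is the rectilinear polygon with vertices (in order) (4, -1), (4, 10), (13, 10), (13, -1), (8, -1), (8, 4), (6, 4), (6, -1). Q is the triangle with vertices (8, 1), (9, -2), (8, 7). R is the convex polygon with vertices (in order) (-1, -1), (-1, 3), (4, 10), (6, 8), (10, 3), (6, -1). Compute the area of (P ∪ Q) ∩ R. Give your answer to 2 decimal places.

The region (P ∪ Q) ∩ R is the polygon with vertices (8,4), (6,4), (6,-1), (4,-1), (4,10), (6,8), (10,3), (8,1).
By the shoelace formula its area is 30.00.

30.00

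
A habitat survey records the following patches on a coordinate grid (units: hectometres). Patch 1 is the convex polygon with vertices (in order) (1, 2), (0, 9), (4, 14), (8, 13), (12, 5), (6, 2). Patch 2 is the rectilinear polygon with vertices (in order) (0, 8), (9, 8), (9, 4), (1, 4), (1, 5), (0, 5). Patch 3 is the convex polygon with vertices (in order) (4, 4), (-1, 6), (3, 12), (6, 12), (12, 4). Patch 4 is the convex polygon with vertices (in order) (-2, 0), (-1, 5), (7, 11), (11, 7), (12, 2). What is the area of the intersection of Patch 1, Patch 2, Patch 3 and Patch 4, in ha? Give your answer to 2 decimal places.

The intersection is the polygon with vertices (9,4), (4,4), (0.515,5.394), (0.419,6.064), (3,8), (9,8).
By the shoelace formula its area is 29.23.

29.23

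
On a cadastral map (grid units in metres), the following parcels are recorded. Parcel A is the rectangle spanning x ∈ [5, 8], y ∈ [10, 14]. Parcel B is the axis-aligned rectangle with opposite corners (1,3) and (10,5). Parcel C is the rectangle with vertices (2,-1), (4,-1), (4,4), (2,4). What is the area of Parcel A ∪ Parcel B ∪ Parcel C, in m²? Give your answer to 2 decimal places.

By inclusion–exclusion:
Individual areas: |Parcel A| = 12, |Parcel B| = 18, |Parcel C| = 10.
|Parcel A∩Parcel B| = 0 (no overlap).
|Parcel A∩Parcel C| = 0 (no overlap).
|Parcel B∩Parcel C|: x∈[2,4], y∈[3,4] → 2·1 = 2.
|Parcel A∩Parcel B∩Parcel C| = 0.
|Parcel A ∪ Parcel B ∪ Parcel C| = 40 − 2 + 0 = 38.00.

38.00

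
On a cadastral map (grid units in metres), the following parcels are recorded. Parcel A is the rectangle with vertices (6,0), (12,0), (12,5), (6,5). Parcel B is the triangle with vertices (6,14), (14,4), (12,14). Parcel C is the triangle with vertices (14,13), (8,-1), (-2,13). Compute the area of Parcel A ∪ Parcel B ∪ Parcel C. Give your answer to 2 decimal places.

By inclusion–exclusion:
Individual areas: |Parcel A| = 30, |Parcel B| = 30, |Parcel C| = 112.
|Parcel A∩Parcel B| = 0.
|Parcel A∩Parcel C| = 16.3429.
|Parcel B∩Parcel C| = 18.5204.
|Parcel A∩Parcel B∩Parcel C| = 0.
|Parcel A ∪ Parcel B ∪ Parcel C| = 172 − 34.8633 + 0 = 137.14.

137.14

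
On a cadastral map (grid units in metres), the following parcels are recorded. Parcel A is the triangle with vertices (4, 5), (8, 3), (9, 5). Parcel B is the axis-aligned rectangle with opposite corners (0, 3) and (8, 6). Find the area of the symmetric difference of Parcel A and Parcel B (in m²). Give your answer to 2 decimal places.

|Parcel A| = 5, |Parcel B| = 24, |Parcel A∩Parcel B| = 4.
|Parcel A △ Parcel B| = |Parcel A| + |Parcel B| − 2·|Parcel A∩Parcel B| = 5 + 24 − 8 = 21.00.

21.00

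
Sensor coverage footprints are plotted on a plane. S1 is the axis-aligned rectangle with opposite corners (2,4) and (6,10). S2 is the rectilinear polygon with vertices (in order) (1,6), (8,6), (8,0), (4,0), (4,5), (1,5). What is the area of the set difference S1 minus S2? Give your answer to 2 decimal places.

|S1| = 24, |S1∩S2| = 6.
|S1 ∖ S2| = |S1| − |S1∩S2| = 24 − 6 = 18.00.

18.00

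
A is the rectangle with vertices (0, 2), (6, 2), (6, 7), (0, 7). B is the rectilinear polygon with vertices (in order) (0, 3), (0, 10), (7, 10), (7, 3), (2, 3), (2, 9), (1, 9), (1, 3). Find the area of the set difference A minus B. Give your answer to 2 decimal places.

10.00

|A| = 30, |A∩B| = 20.
|A ∖ B| = |A| − |A∩B| = 30 − 20 = 10.00.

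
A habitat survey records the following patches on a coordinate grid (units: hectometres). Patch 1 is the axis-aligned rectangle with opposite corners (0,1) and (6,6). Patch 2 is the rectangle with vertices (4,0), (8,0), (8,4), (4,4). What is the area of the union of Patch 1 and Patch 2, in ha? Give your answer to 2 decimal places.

By inclusion–exclusion:
Individual areas: |Patch 1| = 30, |Patch 2| = 16.
|Patch 1∩Patch 2|: x∈[4,6], y∈[1,4] → 2·3 = 6.
|Patch 1 ∪ Patch 2| = 46 − 6 = 40.00.

40.00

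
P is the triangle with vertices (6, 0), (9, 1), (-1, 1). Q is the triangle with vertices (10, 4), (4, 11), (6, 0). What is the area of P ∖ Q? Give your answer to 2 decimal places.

4.41

|P| = 5, |P∩Q| = 0.5909.
|P ∖ Q| = |P| − |P∩Q| = 5 − 0.5909 = 4.41.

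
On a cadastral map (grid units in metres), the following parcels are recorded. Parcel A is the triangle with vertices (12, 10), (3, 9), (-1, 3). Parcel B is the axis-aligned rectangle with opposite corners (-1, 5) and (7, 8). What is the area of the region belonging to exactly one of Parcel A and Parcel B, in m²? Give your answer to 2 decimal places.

24.89

|Parcel A| = 25, |Parcel B| = 24, |Parcel A∩Parcel B| = 12.0549.
|Parcel A △ Parcel B| = |Parcel A| + |Parcel B| − 2·|Parcel A∩Parcel B| = 25 + 24 − 24.1099 = 24.89.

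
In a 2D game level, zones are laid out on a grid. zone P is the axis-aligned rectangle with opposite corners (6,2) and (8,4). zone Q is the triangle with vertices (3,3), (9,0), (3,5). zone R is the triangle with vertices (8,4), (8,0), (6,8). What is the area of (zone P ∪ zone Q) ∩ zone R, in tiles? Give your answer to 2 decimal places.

1.57

|zone P ∪ zone Q| = 9.85.
|(zone P ∪ zone Q) ∩ zone R| = 1.57.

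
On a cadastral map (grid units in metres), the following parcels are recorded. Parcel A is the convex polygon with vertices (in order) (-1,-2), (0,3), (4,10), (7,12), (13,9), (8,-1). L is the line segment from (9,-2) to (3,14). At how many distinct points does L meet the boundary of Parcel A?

The segment meets the boundary at (4.4,10.267), (8.357,-0.286).

2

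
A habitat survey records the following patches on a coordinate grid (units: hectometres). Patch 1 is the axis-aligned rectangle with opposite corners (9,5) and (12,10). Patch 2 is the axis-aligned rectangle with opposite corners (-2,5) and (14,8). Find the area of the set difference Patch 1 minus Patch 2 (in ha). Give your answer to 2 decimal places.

|Patch 1∩Patch 2|: x∈[9,12], y∈[5,8] → 3·3 = 9.
|Patch 1| = 15.
|Patch 1 ∖ Patch 2| = |Patch 1| − |Patch 1∩Patch 2| = 15 − 9 = 6.00.

6.00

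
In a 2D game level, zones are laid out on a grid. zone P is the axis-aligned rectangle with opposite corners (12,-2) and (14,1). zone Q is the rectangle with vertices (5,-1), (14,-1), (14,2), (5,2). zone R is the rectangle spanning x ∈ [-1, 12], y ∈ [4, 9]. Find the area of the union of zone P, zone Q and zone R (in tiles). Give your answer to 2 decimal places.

94.00

By inclusion–exclusion:
Individual areas: |zone P| = 6, |zone Q| = 27, |zone R| = 65.
|zone P∩zone Q|: x∈[12,14], y∈[-1,1] → 2·2 = 4.
|zone P∩zone R| = 0 (no overlap).
|zone Q∩zone R| = 0 (no overlap).
|zone P∩zone Q∩zone R| = 0.
|zone P ∪ zone Q ∪ zone R| = 98 − 4 + 0 = 94.00.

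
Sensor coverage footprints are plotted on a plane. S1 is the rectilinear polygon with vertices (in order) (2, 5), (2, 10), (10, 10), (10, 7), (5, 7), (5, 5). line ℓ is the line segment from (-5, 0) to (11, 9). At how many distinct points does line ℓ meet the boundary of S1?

The segment meets the boundary at (10,8.438), (7.444,7), (3.889,5), (5,5.625).

4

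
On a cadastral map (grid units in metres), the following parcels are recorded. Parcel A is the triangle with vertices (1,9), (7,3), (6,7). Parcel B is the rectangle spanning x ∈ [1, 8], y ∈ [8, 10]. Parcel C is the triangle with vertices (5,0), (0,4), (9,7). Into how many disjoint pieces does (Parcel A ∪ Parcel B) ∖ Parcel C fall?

2

(Parcel A ∪ Parcel B) ∖ Parcel C splits into 2 disjoint pieces (area 19.3654, area 0.0237).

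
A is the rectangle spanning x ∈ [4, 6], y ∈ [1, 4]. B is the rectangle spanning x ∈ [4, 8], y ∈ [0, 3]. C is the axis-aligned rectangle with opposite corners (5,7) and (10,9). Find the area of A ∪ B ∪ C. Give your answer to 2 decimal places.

By inclusion–exclusion:
Individual areas: |A| = 6, |B| = 12, |C| = 10.
|A∩B|: x∈[4,6], y∈[1,3] → 2·2 = 4.
|A∩C| = 0 (no overlap).
|B∩C| = 0 (no overlap).
|A∩B∩C| = 0.
|A ∪ B ∪ C| = 28 − 4 + 0 = 24.00.

24.00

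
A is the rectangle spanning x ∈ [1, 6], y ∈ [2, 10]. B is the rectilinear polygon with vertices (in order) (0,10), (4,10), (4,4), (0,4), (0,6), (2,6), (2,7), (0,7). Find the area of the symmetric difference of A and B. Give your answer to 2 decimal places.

28.00

|A| = 40, |B| = 22, |A∩B| = 17.
|A △ B| = |A| + |B| − 2·|A∩B| = 40 + 22 − 34 = 28.00.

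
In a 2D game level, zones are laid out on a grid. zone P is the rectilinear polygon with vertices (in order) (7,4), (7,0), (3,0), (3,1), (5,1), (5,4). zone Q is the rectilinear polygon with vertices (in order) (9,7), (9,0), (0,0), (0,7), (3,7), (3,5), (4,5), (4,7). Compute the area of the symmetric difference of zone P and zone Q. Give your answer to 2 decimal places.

51.00

|zone P| = 10, |zone Q| = 61, |zone P∩zone Q| = 10.
|zone P △ zone Q| = |zone P| + |zone Q| − 2·|zone P∩zone Q| = 10 + 61 − 20 = 51.00.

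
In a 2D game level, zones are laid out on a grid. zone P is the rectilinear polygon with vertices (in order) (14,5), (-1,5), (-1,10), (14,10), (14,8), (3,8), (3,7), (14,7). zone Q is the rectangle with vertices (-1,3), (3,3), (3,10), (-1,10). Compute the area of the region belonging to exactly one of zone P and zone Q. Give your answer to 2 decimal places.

|zone P| = 64, |zone Q| = 28, |zone P∩zone Q| = 20.
|zone P △ zone Q| = |zone P| + |zone Q| − 2·|zone P∩zone Q| = 64 + 28 − 40 = 52.00.

52.00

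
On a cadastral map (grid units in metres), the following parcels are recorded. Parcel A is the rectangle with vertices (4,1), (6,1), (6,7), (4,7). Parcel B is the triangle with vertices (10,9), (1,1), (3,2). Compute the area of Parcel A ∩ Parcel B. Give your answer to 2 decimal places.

1.11

The intersection is the polygon with vertices (6,5), (4,3), (4,3.667), (6,5.444).
By the shoelace formula its area is 1.11.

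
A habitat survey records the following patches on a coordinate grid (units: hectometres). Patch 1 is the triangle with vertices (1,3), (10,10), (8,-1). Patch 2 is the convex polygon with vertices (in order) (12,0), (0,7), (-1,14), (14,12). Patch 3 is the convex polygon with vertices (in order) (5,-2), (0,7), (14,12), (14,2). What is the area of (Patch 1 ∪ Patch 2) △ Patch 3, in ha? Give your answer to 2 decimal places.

76.37

|Patch 1 ∪ Patch 2| = 150.75.
|(Patch 1 ∪ Patch 2) ∩ Patch 3| = 97.4416.
|(Patch 1 ∪ Patch 2) △ Patch 3| = 150.75 + 120.5 − 194.8832 = 76.37.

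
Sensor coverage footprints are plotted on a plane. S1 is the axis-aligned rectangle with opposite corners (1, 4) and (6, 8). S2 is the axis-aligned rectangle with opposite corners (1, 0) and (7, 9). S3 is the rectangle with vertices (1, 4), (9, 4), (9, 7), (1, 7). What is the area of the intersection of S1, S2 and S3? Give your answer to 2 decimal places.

The intersection is the polygon with vertices (6,4), (1,4), (1,7), (6,7).
By the shoelace formula its area is 15.00.

15.00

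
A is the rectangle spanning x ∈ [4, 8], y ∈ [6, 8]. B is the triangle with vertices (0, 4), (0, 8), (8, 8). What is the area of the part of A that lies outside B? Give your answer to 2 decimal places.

|A| = 8, |A∩B| = 4.
|A ∖ B| = |A| − |A∩B| = 8 − 4 = 4.00.

4.00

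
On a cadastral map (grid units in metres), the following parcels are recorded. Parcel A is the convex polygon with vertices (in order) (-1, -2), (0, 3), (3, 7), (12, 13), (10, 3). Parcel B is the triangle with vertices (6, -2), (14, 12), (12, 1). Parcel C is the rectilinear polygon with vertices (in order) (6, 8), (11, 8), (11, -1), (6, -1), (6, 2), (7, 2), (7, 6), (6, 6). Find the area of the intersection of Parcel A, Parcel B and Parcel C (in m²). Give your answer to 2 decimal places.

2.16

The intersection is the polygon with vertices (8.456,2.298), (10.615,6.077), (10,3).
By the shoelace formula its area is 2.16.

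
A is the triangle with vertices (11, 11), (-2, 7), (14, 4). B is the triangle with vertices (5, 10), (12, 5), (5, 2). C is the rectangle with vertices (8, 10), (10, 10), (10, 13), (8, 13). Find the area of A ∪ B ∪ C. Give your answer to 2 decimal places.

By inclusion–exclusion:
Individual areas: |A| = 51.5, |B| = 28, |C| = 6.
|A∩B| = 16.6139.
|A∩C| = 0.7692.
|B∩C| = 0.
|A∩B∩C| = 0.
|A ∪ B ∪ C| = 85.5 − 17.3832 + 0 = 68.12.

68.12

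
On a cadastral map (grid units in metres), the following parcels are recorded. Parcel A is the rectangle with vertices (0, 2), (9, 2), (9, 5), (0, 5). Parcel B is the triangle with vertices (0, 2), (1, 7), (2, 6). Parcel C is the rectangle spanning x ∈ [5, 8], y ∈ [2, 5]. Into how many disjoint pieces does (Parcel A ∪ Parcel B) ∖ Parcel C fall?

(Parcel A ∪ Parcel B) ∖ Parcel C splits into 2 disjoint pieces (area 3, area 16.65).

2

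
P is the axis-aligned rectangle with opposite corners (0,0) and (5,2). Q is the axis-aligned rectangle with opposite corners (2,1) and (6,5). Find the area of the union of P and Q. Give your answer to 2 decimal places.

23.00

By inclusion–exclusion:
Individual areas: |P| = 10, |Q| = 16.
|P∩Q|: x∈[2,5], y∈[1,2] → 3·1 = 3.
|P ∪ Q| = 26 − 3 = 23.00.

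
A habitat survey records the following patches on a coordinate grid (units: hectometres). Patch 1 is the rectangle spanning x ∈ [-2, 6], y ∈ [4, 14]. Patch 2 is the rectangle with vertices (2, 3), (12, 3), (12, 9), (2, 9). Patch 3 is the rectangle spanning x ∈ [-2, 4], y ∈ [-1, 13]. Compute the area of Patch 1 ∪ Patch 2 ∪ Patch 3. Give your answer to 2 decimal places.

148.00

By inclusion–exclusion:
Individual areas: |Patch 1| = 80, |Patch 2| = 60, |Patch 3| = 84.
|Patch 1∩Patch 2|: x∈[2,6], y∈[4,9] → 4·5 = 20.
|Patch 1∩Patch 3|: x∈[-2,4], y∈[4,13] → 6·9 = 54.
|Patch 2∩Patch 3|: x∈[2,4], y∈[3,9] → 2·6 = 12.
|Patch 1∩Patch 2∩Patch 3| = 10.
|Patch 1 ∪ Patch 2 ∪ Patch 3| = 224 − 86 + 10 = 148.00.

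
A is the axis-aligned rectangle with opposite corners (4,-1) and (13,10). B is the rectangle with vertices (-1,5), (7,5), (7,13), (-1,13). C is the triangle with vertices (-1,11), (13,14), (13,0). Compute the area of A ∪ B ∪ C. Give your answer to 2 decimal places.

By inclusion–exclusion:
Individual areas: |A| = 99, |B| = 64, |C| = 98.
|A∩B|: x∈[4,7], y∈[5,10] → 3·5 = 15.
|A∩C| = 58.1786.
|B∩C| = 31.9481.
|A∩B∩C| = 12.2695.
|A ∪ B ∪ C| = 261 − 105.1266 + 12.2695 = 168.14.

168.14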